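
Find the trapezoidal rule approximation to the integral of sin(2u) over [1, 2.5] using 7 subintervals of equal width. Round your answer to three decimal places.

Δu = (2.5 − 1)/7 = 3/14.
f(1) ≈ 0.909, f(17/14) ≈ 0.654, f(10/7) ≈ 0.281, f(23/14) ≈ -0.144, f(13/7) ≈ -0.542, f(29/14) ≈ -0.842, f(16/7) ≈ -0.990, f(2.5) ≈ -0.959.
T_7 = (Δu/2)·[f(u_0) + 2f(u_1) + ... + 2f(u_{6}) + f(u_7)].
Sum ≈ -0.345.

-0.345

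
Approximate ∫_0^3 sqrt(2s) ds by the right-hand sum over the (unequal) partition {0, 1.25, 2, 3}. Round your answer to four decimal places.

5.9259

Subinterval widths: 1.25, 0.75, 1.
Right endpoints: 1.25, 2, 3.
f(1.25) ≈ 1.5811, f(2) ≈ 2.0000, f(3) ≈ 2.4495.
Sum = Σ Δs_i · f(s_i).
Sum ≈ 5.9259.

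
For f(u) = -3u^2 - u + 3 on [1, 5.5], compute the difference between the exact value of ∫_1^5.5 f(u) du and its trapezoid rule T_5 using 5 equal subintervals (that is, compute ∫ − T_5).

Exact integral: ∫_1^5.5 f(u) du = -166.5.
T_5 = -168.3225.
Error = -166.5 − (-168.3225) = 1.8225.

1.8225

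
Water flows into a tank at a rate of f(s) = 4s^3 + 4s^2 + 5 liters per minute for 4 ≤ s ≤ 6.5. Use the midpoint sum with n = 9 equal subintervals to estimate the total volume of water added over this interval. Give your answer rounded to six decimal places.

Δs = (6.5 − 4)/9 = 5/18.
Midpoints: 149/36, 53/12, 169/36, 179/36, 5.25, 199/36, 209/36, 73/12, 229/36.
f(149/36) = 4165505/11664, f(53/12) = 184745/432, f(169/36) = 5913325/11664, f(179/36) = 6947135/11664, f(5.25) = 694.0625, f(199/36) = 9364555/11664, f(209/36) = 10760165/11664, f(73/12) = 455125/432, f(229/36) = 13955185/11664.
Sum = Δs · [f(149/36) + f(53/12) + f(169/36) + ...].
Sum ≈ 1821.318801.

1821.318801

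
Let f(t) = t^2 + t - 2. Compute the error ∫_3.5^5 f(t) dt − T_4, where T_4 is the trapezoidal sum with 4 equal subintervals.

Exact integral: ∫_3.5^5 f(t) dt = 30.75.
T_4 = 30.78515625.
Error = 30.75 − 30.78515625 = -0.03515625.

-0.03515625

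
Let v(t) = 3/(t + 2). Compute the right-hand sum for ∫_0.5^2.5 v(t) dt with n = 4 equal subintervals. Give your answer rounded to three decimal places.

1.637

Δt = (2.5 − 0.5)/4 = 0.5.
Right endpoints: 1, 1.5, 2, 2.5.
v(1) = 1, v(1.5) = 6/7, v(2) = 0.75, v(2.5) = 2/3.
Sum = Δt · [v(1) + v(1.5) + v(2) + v(2.5)].
Sum ≈ 1.637.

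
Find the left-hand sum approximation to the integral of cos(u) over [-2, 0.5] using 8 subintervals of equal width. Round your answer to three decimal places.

1.175

Δu = (0.5 − (-2))/8 = 0.3125.
Left endpoints: -2, -1.6875, -1.375, -1.0625, -0.75, -0.4375, -0.125, 0.1875.
f(-2) ≈ -0.416, f(-1.6875) ≈ -0.116, f(-1.375) ≈ 0.195, f(-1.0625) ≈ 0.487, f(-0.75) ≈ 0.732, f(-0.4375) ≈ 0.906, f(-0.125) ≈ 0.992, f(0.1875) ≈ 0.982.
Sum = Δu · [f(-2) + f(-1.6875) + f(-1.375) + ...].
Sum ≈ 1.175.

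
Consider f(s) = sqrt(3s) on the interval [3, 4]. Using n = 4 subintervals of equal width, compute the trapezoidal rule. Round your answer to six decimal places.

Δs = (4 − 3)/4 = 0.25.
f(3) ≈ 3.000000, f(3.25) ≈ 3.122499, f(3.5) ≈ 3.240370, f(3.75) ≈ 3.354102, f(4) ≈ 3.464102.
T_4 = (Δs/2)·[f(s_0) + 2f(s_1) + 2f(s_2) + 2f(s_3) + f(s_4)].
Sum ≈ 3.237256.

3.237256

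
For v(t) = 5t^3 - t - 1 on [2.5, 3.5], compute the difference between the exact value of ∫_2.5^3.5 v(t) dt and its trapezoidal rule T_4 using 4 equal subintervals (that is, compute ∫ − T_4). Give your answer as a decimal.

-0.46875

Exact integral: ∫_2.5^3.5 v(t) dt = 134.75.
T_4 = 135.21875.
Error = 134.75 − 135.21875 = -0.46875.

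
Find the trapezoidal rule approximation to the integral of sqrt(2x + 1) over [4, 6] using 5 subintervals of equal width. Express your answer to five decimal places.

Δx = (6 − 4)/5 = 0.4.
f(4) ≈ 3.00000, f(4.4) ≈ 3.13050, f(4.8) ≈ 3.25576, f(5.2) ≈ 3.37639, f(5.6) ≈ 3.49285, f(6) ≈ 3.60555.
T_5 = (Δx/2)·[f(x_0) + 2f(x_1) + ... + 2f(x_{4}) + f(x_5)].
Sum ≈ 6.62331.

6.62331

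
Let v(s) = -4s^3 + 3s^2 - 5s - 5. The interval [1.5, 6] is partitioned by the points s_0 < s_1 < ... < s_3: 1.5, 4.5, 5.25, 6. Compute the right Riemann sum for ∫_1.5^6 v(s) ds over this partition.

-1982.53125

Subinterval widths: 3, 0.75, 0.75.
Right endpoints: 4.5, 5.25, 6.
v(4.5) = -331.25, v(5.25) = -527.375, v(6) = -791.
Sum = Σ Δs_i · v(s_i).
Sum = -1982.53125.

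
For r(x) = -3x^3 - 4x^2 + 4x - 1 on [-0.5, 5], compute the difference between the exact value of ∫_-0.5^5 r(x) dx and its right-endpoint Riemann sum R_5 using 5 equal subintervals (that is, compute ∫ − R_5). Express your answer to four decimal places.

275.7035

Exact integral: ∫_-0.5^5 r(x) dx ≈ -591.536458.
R_5 = -867.24.
Error ≈ -591.536458 − (-867.24) ≈ 275.7035.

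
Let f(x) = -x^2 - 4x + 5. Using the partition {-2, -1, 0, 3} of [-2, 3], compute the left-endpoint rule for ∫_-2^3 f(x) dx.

32

Subinterval widths: 1, 1, 3.
Left endpoints: -2, -1, 0.
f(-2) = 9, f(-1) = 8, f(0) = 5.
Sum = Σ Δx_i · f(x_i).
Sum = 32.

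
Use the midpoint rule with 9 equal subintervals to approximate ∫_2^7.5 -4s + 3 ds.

Δs = (7.5 − 2)/9 = 11/18.
Midpoints: 83/36, 35/12, 127/36, 149/36, 4.75, 193/36, 215/36, 79/12, 259/36.
f(83/36) = -56/9, f(35/12) = -26/3, f(127/36) = -100/9, f(149/36) = -122/9, f(4.75) = -16, f(193/36) = -166/9, f(215/36) = -188/9, f(79/12) = -70/3, f(259/36) = -232/9.
Sum = Δs · [f(83/36) + f(35/12) + f(127/36) + ...].
Sum = -88.

-88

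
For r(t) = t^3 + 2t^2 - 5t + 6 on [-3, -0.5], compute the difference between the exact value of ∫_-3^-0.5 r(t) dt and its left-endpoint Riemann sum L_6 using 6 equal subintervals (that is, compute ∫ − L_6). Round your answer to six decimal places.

-0.415943

Exact integral: ∫_-3^-0.5 r(t) dt ≈ 34.55729167.
L_6 ≈ 34.97323495.
Error ≈ 34.55729167 − 34.97323495 ≈ -0.415943.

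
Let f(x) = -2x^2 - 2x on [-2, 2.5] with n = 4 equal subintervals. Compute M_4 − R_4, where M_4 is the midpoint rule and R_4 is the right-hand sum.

10.44140625

M_4 = -17.05078125.
R_4 = -27.4921875.
M_4 − R_4 = 10.44140625.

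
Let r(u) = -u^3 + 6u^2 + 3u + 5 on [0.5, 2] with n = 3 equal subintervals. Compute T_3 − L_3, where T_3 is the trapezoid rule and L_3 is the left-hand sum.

T_3 = 25.03125.
L_3 = 20.25.
T_3 − L_3 = 4.78125.

4.78125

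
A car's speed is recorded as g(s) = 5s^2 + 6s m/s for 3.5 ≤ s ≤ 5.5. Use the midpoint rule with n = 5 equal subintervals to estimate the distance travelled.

259.7

Δs = (5.5 − 3.5)/5 = 0.4.
Midpoints: 3.7, 4.1, 4.5, 4.9, 5.3.
g(3.7) = 90.65, g(4.1) = 108.65, g(4.5) = 128.25, g(4.9) = 149.45, g(5.3) = 172.25.
Sum = Δs · [g(3.7) + g(4.1) + g(4.5) + g(4.9) + g(5.3)].
Sum = 259.7.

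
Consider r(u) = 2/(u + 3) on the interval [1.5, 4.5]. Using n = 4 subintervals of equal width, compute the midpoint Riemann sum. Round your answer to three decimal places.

Δu = (4.5 − 1.5)/4 = 0.75.
Midpoints: 1.875, 2.625, 3.375, 4.125.
r(1.875) = 16/39, r(2.625) = 16/45, r(3.375) = 16/51, r(4.125) = 16/57.
Sum = Δu · [r(1.875) + r(2.625) + r(3.375) + r(4.125)].
Sum ≈ 1.020.

1.020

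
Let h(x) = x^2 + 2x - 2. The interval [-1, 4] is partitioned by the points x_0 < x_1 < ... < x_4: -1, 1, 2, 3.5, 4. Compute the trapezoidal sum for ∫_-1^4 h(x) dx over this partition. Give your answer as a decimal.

Subinterval widths: 2, 1, 1.5, 0.5.
h(-1) = -3, h(1) = 1, h(2) = 6, h(3.5) = 17.25, h(4) = 22.
On each subinterval the trapezoid contributes (Δx_i/2)·[h(x_{i-1}) + h(x_i)].
Sum = 28.75.

28.75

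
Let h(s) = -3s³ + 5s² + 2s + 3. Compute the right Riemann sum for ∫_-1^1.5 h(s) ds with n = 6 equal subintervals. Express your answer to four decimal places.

Δs = (1.5 − (-1))/6 = 5/12.
Right endpoints: -7/12, -1/6, 0.25, 2/3, 13/12, 1.5.
h(-7/12) = 793/192, h(-1/6) = 203/72, h(0.25) = 3.765625, h(2/3) = 17/3, h(13/12) = 4159/576, h(1.5) = 7.125.
Sum = Δs · [h(-7/12) + h(-1/6) + h(0.25) + ...].
Sum ≈ 12.8031.

12.8031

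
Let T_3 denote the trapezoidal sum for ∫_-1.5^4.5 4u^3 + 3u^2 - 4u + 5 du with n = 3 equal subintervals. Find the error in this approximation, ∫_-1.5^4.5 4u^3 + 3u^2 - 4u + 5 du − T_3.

-84

Exact integral: ∫_-1.5^4.5 f(u) du = 493.5.
T_3 = 577.5.
Error = 493.5 − 577.5 = -84.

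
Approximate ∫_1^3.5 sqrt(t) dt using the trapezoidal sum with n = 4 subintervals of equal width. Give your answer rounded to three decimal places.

Δt = (3.5 − 1)/4 = 0.625.
f(1) ≈ 1.000, f(1.625) ≈ 1.275, f(2.25) ≈ 1.500, f(2.875) ≈ 1.696, f(3.5) ≈ 1.871.
T_4 = (Δt/2)·[f(t_0) + 2f(t_1) + 2f(t_2) + 2f(t_3) + f(t_4)].
Sum ≈ 3.691.

3.691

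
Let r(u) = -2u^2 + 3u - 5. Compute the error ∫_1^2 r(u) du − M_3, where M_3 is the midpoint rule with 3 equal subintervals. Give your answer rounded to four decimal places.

-0.0185

Exact integral: ∫_1^2 r(u) du ≈ -5.166667.
M_3 ≈ -5.148148.
Error ≈ -5.166667 − (-5.148148) ≈ -0.0185.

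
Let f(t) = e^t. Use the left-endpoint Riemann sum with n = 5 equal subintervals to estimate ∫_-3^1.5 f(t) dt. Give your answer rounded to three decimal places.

2.733

Δt = (1.5 − (-3))/5 = 0.9.
Left endpoints: -3, -2.1, -1.2, -0.3, 0.6.
f(-3) ≈ 0.050, f(-2.1) ≈ 0.122, f(-1.2) ≈ 0.301, f(-0.3) ≈ 0.741, f(0.6) ≈ 1.822.
Sum = Δt · [f(-3) + f(-2.1) + f(-1.2) + f(-0.3) + f(0.6)].
Sum ≈ 2.733.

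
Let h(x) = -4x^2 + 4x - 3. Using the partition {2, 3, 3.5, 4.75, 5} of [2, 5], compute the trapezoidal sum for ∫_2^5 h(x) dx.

-125.0625

Subinterval widths: 1, 0.5, 1.25, 0.25.
h(2) = -11, h(3) = -27, h(3.5) = -38, h(4.75) = -74.25, h(5) = -83.
On each subinterval the trapezoid contributes (Δx_i/2)·[h(x_{i-1}) + h(x_i)].
Sum = -125.0625.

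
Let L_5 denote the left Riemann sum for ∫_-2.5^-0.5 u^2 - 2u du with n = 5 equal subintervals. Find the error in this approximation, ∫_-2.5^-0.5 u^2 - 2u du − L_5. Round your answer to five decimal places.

-2.05333

Exact integral: ∫_-2.5^-0.5 f(u) du ≈ 11.1666667.
L_5 = 13.22.
Error ≈ 11.1666667 − 13.22 ≈ -2.05333.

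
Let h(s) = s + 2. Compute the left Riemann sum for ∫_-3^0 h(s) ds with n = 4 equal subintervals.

Δs = (0 − (-3))/4 = 0.75.
Left endpoints: -3, -2.25, -1.5, -0.75.
h(-3) = -1, h(-2.25) = -0.25, h(-1.5) = 0.5, h(-0.75) = 1.25.
Sum = Δs · [h(-3) + h(-2.25) + h(-1.5) + h(-0.75)].
Sum = 0.375.

0.375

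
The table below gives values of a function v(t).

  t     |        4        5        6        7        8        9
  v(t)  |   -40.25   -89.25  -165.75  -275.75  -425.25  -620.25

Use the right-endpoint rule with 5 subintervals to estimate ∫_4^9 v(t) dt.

-1576.25

Δt = 1.
Sum = 1·[(-89.25) + (-165.75) + (-275.75) + (-425.25) + (-620.25)] = -1576.25.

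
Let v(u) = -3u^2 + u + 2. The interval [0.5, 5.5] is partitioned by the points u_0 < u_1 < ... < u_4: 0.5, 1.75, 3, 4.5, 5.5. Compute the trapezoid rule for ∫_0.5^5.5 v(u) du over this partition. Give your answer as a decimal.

-145.390625

Subinterval widths: 1.25, 1.25, 1.5, 1.
v(0.5) = 1.75, v(1.75) = -5.4375, v(3) = -22, v(4.5) = -54.25, v(5.5) = -83.25.
On each subinterval the trapezoid contributes (Δu_i/2)·[v(u_{i-1}) + v(u_i)].
Sum = -145.390625.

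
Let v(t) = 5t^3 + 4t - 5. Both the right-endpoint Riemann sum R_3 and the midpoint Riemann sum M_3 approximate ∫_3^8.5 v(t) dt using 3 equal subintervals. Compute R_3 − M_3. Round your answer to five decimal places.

R_3 ≈ 9499.7222222.
M_3 ≈ 6389.9592014.
R_3 − M_3 ≈ 3109.76302.

3109.76302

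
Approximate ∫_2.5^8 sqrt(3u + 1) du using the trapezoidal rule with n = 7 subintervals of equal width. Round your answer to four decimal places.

Δu = (8 − 2.5)/7 = 11/14.
f(2.5) ≈ 2.9155, f(23/7) ≈ 3.2950, f(57/14) ≈ 3.6351, f(34/7) ≈ 3.9461, f(79/14) ≈ 4.2342, f(45/7) ≈ 4.5040, f(101/14) ≈ 4.7585, f(8) ≈ 5.0000.
T_7 = (Δu/2)·[f(u_0) + 2f(u_1) + ... + 2f(u_{6}) + f(u_7)].
Sum ≈ 22.2598.

22.2598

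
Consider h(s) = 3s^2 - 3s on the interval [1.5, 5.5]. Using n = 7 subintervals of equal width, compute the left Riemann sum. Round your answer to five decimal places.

Δs = (5.5 − 1.5)/7 = 4/7.
Left endpoints: 1.5, 29/14, 37/14, 45/14, 53/14, 61/14, 69/14.
h(1.5) = 2.25, h(29/14) = 1305/196, h(37/14) = 2553/196, h(45/14) = 4185/196, h(53/14) = 6201/196, h(61/14) = 8601/196, h(69/14) = 11385/196.
Sum = Δs · [h(1.5) + h(29/14) + h(37/14) + ...].
Sum ≈ 101.08163.

101.08163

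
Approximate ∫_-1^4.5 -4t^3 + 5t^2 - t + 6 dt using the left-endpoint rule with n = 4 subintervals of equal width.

-68.921875

Δt = (4.5 − (-1))/4 = 1.375.
Left endpoints: -1, 0.375, 1.75, 3.125.
f(-1) = 16, f(0.375) = 6.1171875, f(1.75) = -1.875, f(3.125) = -70.3671875.
Sum = Δt · [f(-1) + f(0.375) + f(1.75) + f(3.125)].
Sum = -68.921875.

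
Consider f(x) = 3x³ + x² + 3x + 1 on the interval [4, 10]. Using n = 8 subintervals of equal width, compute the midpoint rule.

7734

Δx = (10 − 4)/8 = 0.75.
Midpoints: 4.375, 5.125, 5.875, 6.625, 7.375, 8.125, 8.875, 9.625.
f(4.375) = 145657/512, f(5.125) = 228595/512, f(5.875) = 338677/512, f(6.625) = 479791/512, f(7.375) = 655825/512, f(8.125) = 870667/512, f(8.875) = 1128205/512, f(9.625) = 1432327/512.
Sum = Δx · [f(4.375) + f(5.125) + f(5.875) + ...].
Sum = 7734.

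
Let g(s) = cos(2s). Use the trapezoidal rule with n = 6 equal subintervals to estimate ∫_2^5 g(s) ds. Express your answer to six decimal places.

0.097373

Δs = (5 − 2)/6 = 0.5.
g(2) ≈ -0.653644, g(2.5) ≈ 0.283662, g(3) ≈ 0.960170, g(3.5) ≈ 0.753902, g(4) ≈ -0.145500, g(4.5) ≈ -0.911130, g(5) ≈ -0.839072.
T_6 = (Δs/2)·[g(s_0) + 2g(s_1) + ... + 2g(s_{5}) + g(s_6)].
Sum ≈ 0.097373.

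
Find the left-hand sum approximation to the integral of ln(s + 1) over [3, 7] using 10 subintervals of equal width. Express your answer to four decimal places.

6.9501

Δs = (7 − 3)/10 = 0.4.
Left endpoints: 3, 3.4, 3.8, 4.2, 4.6, 5, 5.4, 5.8, 6.2, 6.6.
f(3) ≈ 1.3863, f(3.4) ≈ 1.4816, f(3.8) ≈ 1.5686, f(4.2) ≈ 1.6487, f(4.6) ≈ 1.7228, f(5) ≈ 1.7918, f(5.4) ≈ 1.8563, f(5.8) ≈ 1.9169, f(6.2) ≈ 1.9741, f(6.6) ≈ 2.0281.
Sum = Δs · [f(3) + f(3.4) + f(3.8) + ...].
Sum ≈ 6.9501.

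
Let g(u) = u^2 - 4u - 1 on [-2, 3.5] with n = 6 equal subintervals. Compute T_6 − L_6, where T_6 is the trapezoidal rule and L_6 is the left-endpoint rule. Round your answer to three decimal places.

-6.302

T_6 ≈ -4.27141.
L_6 ≈ 2.03067.
T_6 − L_6 ≈ -6.302.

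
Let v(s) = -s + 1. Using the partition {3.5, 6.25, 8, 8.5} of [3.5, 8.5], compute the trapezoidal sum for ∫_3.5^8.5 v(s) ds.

Subinterval widths: 2.75, 1.75, 0.5.
v(3.5) = -2.5, v(6.25) = -5.25, v(8) = -7, v(8.5) = -7.5.
On each subinterval the trapezoid contributes (Δs_i/2)·[v(s_{i-1}) + v(s_i)].
Sum = -25.

-25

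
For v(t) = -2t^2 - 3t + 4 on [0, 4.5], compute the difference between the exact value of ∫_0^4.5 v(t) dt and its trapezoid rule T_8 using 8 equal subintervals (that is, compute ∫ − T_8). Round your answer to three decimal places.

Exact integral: ∫_0^4.5 v(t) dt = -73.125.
T_8 ≈ -73.59961.
Error ≈ -73.125 − (-73.59961) ≈ 0.475.

0.475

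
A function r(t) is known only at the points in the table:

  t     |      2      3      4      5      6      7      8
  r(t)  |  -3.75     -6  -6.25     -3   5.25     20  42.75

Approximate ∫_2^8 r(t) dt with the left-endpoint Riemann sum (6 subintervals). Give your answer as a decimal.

Δt = 1.
Sum = 1·[(-3.75) + (-6) + (-6.25) + (-3) + 5.25 + 20] = 6.25.

6.25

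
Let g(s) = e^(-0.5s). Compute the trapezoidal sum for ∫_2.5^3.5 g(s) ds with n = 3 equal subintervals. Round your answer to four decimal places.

0.2260

Δs = (3.5 − 2.5)/3 = 1/3.
g(2.5) ≈ 0.2865, g(17/6) ≈ 0.2425, g(19/6) ≈ 0.2053, g(3.5) ≈ 0.1738.
T_3 = (Δs/2)·[g(s_0) + 2g(s_1) + 2g(s_2) + g(s_3)].
Sum ≈ 0.2260.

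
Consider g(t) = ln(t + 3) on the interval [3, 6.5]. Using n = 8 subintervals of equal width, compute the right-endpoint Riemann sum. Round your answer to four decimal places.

7.2363

Δt = (6.5 − 3)/8 = 0.4375.
Right endpoints: 3.4375, 3.875, 4.3125, 4.75, 5.1875, 5.625, 6.0625, 6.5.
g(3.4375) ≈ 1.8621, g(3.875) ≈ 1.9279, g(4.3125) ≈ 1.9896, g(4.75) ≈ 2.0477, g(5.1875) ≈ 2.1026, g(5.625) ≈ 2.1547, g(6.0625) ≈ 2.2041, g(6.5) ≈ 2.2513.
Sum = Δt · [g(3.4375) + g(3.875) + g(4.3125) + ...].
Sum ≈ 7.2363.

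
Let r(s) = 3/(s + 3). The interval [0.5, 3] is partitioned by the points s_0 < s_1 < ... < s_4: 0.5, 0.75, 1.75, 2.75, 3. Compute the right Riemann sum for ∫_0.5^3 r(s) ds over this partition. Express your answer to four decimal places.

Subinterval widths: 0.25, 1, 1, 0.25.
Right endpoints: 0.75, 1.75, 2.75, 3.
r(0.75) = 0.8, r(1.75) = 12/19, r(2.75) = 12/23, r(3) = 0.5.
Sum = Σ Δs_i · r(s_i).
Sum ≈ 1.4783.

1.4783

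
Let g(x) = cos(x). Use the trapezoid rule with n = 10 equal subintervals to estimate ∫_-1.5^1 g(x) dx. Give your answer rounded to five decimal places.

1.82938

Δx = (1 − (-1.5))/10 = 0.25.
g(-1.5) ≈ 0.07074, g(-1.25) ≈ 0.31532, g(-1) ≈ 0.54030, g(-0.75) ≈ 0.73169, g(-0.5) ≈ 0.87758, g(-0.25) ≈ 0.96891, g(0) ≈ 1.00000, g(0.25) ≈ 0.96891, g(0.5) ≈ 0.87758, g(0.75) ≈ 0.73169, g(1) ≈ 0.54030.
T_10 = (Δx/2)·[g(x_0) + 2g(x_1) + ... + 2g(x_{9}) + g(x_10)].
Sum ≈ 1.82938.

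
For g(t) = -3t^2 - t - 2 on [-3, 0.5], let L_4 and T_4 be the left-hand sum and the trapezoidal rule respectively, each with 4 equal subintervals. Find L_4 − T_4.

L_4 = -41.04296875.
T_4 = -31.08984375.
L_4 − T_4 = -9.953125.

-9.953125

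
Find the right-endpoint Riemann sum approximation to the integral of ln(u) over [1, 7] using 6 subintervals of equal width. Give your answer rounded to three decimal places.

8.525

Δu = (7 − 1)/6 = 1.
Right endpoints: 2, 3, 4, 5, 6, 7.
f(2) ≈ 0.693, f(3) ≈ 1.099, f(4) ≈ 1.386, f(5) ≈ 1.609, f(6) ≈ 1.792, f(7) ≈ 1.946.
Sum = Δu · [f(2) + f(3) + f(4) + ...].
Sum ≈ 8.525.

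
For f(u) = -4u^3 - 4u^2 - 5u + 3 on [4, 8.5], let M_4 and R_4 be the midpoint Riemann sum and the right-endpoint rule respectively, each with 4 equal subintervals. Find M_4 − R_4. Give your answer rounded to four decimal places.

1489.4824

M_4 ≈ -5787.193359.
R_4 = -7276.67578125.
M_4 − R_4 ≈ 1489.4824.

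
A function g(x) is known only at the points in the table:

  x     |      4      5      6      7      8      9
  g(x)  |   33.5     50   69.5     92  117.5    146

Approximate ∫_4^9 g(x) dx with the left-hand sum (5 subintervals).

Δx = 1.
Sum = 1·[33.5 + 50 + 69.5 + 92 + 117.5] = 362.5.

362.5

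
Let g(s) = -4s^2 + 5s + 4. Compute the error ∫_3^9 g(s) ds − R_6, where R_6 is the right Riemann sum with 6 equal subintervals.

Exact integral: ∫_3^9 g(s) ds = -732.
R_6 = -865.
Error = -732 − (-865) = 133.

133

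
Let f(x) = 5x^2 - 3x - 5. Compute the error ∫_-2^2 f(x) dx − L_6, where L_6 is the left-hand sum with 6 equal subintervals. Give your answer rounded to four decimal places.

Exact integral: ∫_-2^2 f(x) dx ≈ 6.666667.
L_6 ≈ 12.148148.
Error ≈ 6.666667 − 12.148148 ≈ -5.4815.

-5.4815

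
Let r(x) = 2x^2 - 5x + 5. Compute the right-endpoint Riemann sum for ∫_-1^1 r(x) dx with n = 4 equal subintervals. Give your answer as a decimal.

9

Δx = (1 − (-1))/4 = 0.5.
Right endpoints: -0.5, 0, 0.5, 1.
r(-0.5) = 8, r(0) = 5, r(0.5) = 3, r(1) = 2.
Sum = Δx · [r(-0.5) + r(0) + r(0.5) + r(1)].
Sum = 9.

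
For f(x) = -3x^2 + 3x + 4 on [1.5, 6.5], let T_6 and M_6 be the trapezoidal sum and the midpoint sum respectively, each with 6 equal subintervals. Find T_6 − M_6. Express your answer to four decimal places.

T_6 ≈ -192.986111.
M_6 ≈ -190.381944.
T_6 − M_6 ≈ -2.6042.

-2.6042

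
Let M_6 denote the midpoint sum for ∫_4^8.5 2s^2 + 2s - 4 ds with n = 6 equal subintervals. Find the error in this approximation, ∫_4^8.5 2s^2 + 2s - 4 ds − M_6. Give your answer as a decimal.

0.421875

Exact integral: ∫_4^8.5 f(s) ds = 405.
M_6 = 404.578125.
Error = 405 − 404.578125 = 0.421875.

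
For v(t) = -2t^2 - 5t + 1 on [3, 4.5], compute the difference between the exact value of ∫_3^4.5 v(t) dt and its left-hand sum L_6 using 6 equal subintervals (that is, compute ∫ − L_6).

Exact integral: ∫_3^4.5 v(t) dt = -69.375.
L_6 = -65.65625.
Error = -69.375 − (-65.65625) = -3.71875.

-3.71875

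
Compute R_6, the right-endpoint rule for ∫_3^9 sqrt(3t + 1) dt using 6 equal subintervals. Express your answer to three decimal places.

26.946

Δt = (9 − 3)/6 = 1.
Right endpoints: 4, 5, 6, 7, 8, 9.
f(4) ≈ 3.606, f(5) ≈ 4.000, f(6) ≈ 4.359, f(7) ≈ 4.690, f(8) ≈ 5.000, f(9) ≈ 5.292.
Sum = Δt · [f(4) + f(5) + f(6) + ...].
Sum ≈ 26.946.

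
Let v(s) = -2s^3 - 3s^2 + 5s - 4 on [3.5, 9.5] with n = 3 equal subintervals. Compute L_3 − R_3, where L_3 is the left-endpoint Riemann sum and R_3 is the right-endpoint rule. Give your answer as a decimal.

3666

L_3 = -2976.
R_3 = -6642.
L_3 − R_3 = 3666.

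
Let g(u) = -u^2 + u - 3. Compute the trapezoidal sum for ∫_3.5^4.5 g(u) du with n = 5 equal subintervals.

-15.09

Δu = (4.5 − 3.5)/5 = 0.2.
g(3.5) = -11.75, g(3.7) = -12.99, g(3.9) = -14.31, g(4.1) = -15.71, g(4.3) = -17.19, g(4.5) = -18.75.
T_5 = (Δu/2)·[g(u_0) + 2g(u_1) + ... + 2g(u_{4}) + g(u_5)].
Sum = -15.09.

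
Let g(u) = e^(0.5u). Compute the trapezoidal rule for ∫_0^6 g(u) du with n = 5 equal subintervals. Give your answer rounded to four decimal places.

39.3094

Δu = (6 − 0)/5 = 1.2.
g(0) ≈ 1.0000, g(1.2) ≈ 1.8221, g(2.4) ≈ 3.3201, g(3.6) ≈ 6.0496, g(4.8) ≈ 11.0232, g(6) ≈ 20.0855.
T_5 = (Δu/2)·[g(u_0) + 2g(u_1) + ... + 2g(u_{4}) + g(u_5)].
Sum ≈ 39.3094.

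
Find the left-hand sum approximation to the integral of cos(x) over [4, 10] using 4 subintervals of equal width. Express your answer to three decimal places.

0.310

Δx = (10 − 4)/4 = 1.5.
Left endpoints: 4, 5.5, 7, 8.5.
f(4) ≈ -0.654, f(5.5) ≈ 0.709, f(7) ≈ 0.754, f(8.5) ≈ -0.602.
Sum = Δx · [f(4) + f(5.5) + f(7) + f(8.5)].
Sum ≈ 0.310.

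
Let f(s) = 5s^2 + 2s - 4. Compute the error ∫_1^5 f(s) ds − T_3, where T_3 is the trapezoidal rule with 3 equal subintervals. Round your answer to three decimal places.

-5.926

Exact integral: ∫_1^5 f(s) ds ≈ 214.66667.
T_3 ≈ 220.59259.
Error ≈ 214.66667 − 220.59259 ≈ -5.926.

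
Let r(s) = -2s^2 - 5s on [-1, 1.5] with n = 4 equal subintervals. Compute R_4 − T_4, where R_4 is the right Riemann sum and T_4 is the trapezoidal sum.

-4.6875

R_4 = -11.0546875.
T_4 = -6.3671875.
R_4 − T_4 = -4.6875.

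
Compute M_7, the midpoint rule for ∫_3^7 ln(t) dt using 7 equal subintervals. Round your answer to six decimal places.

6.328117

Δt = (7 − 3)/7 = 4/7.
Midpoints: 23/7, 27/7, 31/7, 5, 39/7, 43/7, 47/7.
f(23/7) ≈ 1.189584, f(27/7) ≈ 1.349927, f(31/7) ≈ 1.488077, f(5) ≈ 1.609438, f(39/7) ≈ 1.717651, f(43/7) ≈ 1.815290, f(47/7) ≈ 1.904237.
Sum = Δt · [f(23/7) + f(27/7) + f(31/7) + ...].
Sum ≈ 6.328117.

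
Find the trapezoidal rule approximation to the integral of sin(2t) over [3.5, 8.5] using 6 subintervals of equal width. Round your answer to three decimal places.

0.390

Δt = (8.5 − 3.5)/6 = 5/6.
f(3.5) ≈ 0.657, f(13/3) ≈ 0.688, f(31/6) ≈ -0.789, f(6) ≈ -0.537, f(41/6) ≈ 0.891, f(23/3) ≈ 0.366, f(8.5) ≈ -0.961.
T_6 = (Δt/2)·[f(t_0) + 2f(t_1) + ... + 2f(t_{5}) + f(t_6)].
Sum ≈ 0.390.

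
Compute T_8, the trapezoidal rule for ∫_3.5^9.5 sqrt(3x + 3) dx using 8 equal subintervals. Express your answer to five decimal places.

Δx = (9.5 − 3.5)/8 = 0.75.
f(3.5) ≈ 3.67423, f(4.25) ≈ 3.96863, f(5) ≈ 4.24264, f(5.75) ≈ 4.50000, f(6.5) ≈ 4.74342, f(7.25) ≈ 4.97494, f(8) ≈ 5.19615, f(8.75) ≈ 5.40833, f(9.5) ≈ 5.61249.
T_8 = (Δx/2)·[f(x_0) + 2f(x_1) + ... + 2f(x_{7}) + f(x_8)].
Sum ≈ 28.25810.

28.25810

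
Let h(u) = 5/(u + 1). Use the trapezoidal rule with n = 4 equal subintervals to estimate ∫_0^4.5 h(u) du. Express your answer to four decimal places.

8.9874

Δu = (4.5 − 0)/4 = 1.125.
h(0) = 5, h(1.125) = 40/17, h(2.25) = 20/13, h(3.375) = 8/7, h(4.5) = 10/11.
T_4 = (Δu/2)·[h(u_0) + 2h(u_1) + 2h(u_2) + 2h(u_3) + h(u_4)].
Sum ≈ 8.9874.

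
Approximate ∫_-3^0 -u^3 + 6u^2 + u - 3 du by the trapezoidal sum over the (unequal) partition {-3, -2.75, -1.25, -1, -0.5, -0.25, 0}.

67.76953125

Subinterval widths: 0.25, 1.5, 0.25, 0.5, 0.25, 0.25.
f(-3) = 75, f(-2.75) = 60.421875, f(-1.25) = 7.078125, f(-1) = 3, f(-0.5) = -1.875, f(-0.25) = -2.859375, f(0) = -3.
On each subinterval the trapezoid contributes (Δu_i/2)·[f(u_{i-1}) + f(u_i)].
Sum = 67.76953125.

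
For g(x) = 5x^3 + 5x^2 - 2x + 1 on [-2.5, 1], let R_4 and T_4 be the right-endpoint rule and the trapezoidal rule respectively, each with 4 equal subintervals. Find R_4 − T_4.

21.8203125

R_4 ≈ 7.9091797.
T_4 ≈ -13.9111328.
R_4 − T_4 = 21.8203125.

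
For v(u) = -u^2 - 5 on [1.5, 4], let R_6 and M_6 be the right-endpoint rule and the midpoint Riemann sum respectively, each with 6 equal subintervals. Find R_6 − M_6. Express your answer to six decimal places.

-2.973090

R_6 ≈ -35.64525463.
M_6 ≈ -32.67216435.
R_6 − M_6 ≈ -2.973090.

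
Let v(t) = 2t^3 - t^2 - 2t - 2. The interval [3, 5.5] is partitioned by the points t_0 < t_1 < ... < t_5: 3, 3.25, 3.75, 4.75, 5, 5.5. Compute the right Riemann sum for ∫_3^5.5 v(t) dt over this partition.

Subinterval widths: 0.25, 0.5, 1, 0.25, 0.5.
Right endpoints: 3.25, 3.75, 4.75, 5, 5.5.
v(3.25) = 49.59375, v(3.75) = 81.90625, v(4.75) = 180.28125, v(5) = 213, v(5.5) = 289.5.
Sum = Σ Δt_i · v(t_i).
Sum = 431.6328125.

431.6328125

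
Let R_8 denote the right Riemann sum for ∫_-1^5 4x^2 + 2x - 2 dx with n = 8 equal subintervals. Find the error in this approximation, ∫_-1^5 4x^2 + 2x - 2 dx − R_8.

-42.75

Exact integral: ∫_-1^5 f(x) dx = 180.
R_8 = 222.75.
Error = 180 − 222.75 = -42.75.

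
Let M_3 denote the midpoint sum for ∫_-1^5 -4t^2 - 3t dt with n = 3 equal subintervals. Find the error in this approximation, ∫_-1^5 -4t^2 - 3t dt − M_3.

-8

Exact integral: ∫_-1^5 f(t) dt = -204.
M_3 = -196.
Error = -204 − (-196) = -8.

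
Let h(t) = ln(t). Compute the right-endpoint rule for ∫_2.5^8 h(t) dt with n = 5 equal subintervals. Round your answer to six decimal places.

9.457049

Δt = (8 − 2.5)/5 = 1.1.
Right endpoints: 3.6, 4.7, 5.8, 6.9, 8.
h(3.6) ≈ 1.280934, h(4.7) ≈ 1.547563, h(5.8) ≈ 1.757858, h(6.9) ≈ 1.931521, h(8) ≈ 2.079442.
Sum = Δt · [h(3.6) + h(4.7) + h(5.8) + h(6.9) + h(8)].
Sum ≈ 9.457049.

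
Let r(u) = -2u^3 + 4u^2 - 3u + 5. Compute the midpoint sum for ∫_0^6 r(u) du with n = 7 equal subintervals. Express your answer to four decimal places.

-378.8571

Δu = (6 − 0)/7 = 6/7.
Midpoints: 3/7, 9/7, 15/7, 3, 27/7, 33/7, 39/7.
r(3/7) = 1472/343, r(9/7) = 1202/343, r(15/7) = -940/343, r(3) = -22, r(27/7) = -21208/343, r(33/7) = -44518/343, r(39/7) = -80068/343.
Sum = Δu · [r(3/7) + r(9/7) + r(15/7) + ...].
Sum ≈ -378.8571.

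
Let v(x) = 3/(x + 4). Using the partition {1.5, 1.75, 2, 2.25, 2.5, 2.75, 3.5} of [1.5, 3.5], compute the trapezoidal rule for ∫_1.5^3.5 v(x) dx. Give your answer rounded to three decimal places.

0.931

Subinterval widths: 0.25, 0.25, 0.25, 0.25, 0.25, 0.75.
v(1.5) = 6/11, v(1.75) = 12/23, v(2) = 0.5, v(2.25) = 0.48, v(2.5) = 6/13, v(2.75) = 4/9, v(3.5) = 0.4.
On each subinterval the trapezoid contributes (Δx_i/2)·[v(x_{i-1}) + v(x_i)].
Sum ≈ 0.931.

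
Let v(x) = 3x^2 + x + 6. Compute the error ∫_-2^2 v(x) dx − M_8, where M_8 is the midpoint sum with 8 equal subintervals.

Exact integral: ∫_-2^2 v(x) dx = 40.
M_8 = 39.75.
Error = 40 − 39.75 = 0.25.

0.25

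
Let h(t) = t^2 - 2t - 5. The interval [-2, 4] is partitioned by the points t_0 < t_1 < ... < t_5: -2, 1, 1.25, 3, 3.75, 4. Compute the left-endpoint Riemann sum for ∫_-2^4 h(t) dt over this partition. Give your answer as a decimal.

-4

Subinterval widths: 3, 0.25, 1.75, 0.75, 0.25.
Left endpoints: -2, 1, 1.25, 3, 3.75.
h(-2) = 3, h(1) = -6, h(1.25) = -5.9375, h(3) = -2, h(3.75) = 1.5625.
Sum = Σ Δt_i · h(t_i).
Sum = -4.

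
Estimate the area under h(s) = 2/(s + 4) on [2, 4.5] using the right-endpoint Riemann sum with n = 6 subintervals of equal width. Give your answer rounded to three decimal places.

Δs = (4.5 − 2)/6 = 5/12.
Right endpoints: 29/12, 17/6, 3.25, 11/3, 49/12, 4.5.
h(29/12) = 24/77, h(17/6) = 12/41, h(3.25) = 8/29, h(11/3) = 6/23, h(49/12) = 24/97, h(4.5) = 4/17.
Sum = Δs · [h(29/12) + h(17/6) + h(3.25) + ...].
Sum ≈ 0.677.

0.677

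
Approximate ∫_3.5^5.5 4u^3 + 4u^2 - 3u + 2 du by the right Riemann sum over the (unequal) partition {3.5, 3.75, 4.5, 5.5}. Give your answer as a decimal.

1161.984375

Subinterval widths: 0.25, 0.75, 1.
Right endpoints: 3.75, 4.5, 5.5.
f(3.75) = 257.9375, f(4.5) = 434, f(5.5) = 772.
Sum = Σ Δu_i · f(u_i).
Sum = 1161.984375.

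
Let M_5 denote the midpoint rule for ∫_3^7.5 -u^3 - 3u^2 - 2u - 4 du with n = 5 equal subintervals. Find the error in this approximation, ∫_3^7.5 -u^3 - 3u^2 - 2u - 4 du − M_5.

Exact integral: ∫_3^7.5 f(u) du = -1230.890625.
M_5 = -1225.1953125.
Error = -1230.890625 − (-1225.1953125) = -5.6953125.

-5.6953125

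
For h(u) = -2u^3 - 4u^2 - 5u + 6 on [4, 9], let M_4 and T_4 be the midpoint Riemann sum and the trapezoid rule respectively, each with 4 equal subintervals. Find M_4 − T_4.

83.984375

M_4 = -4143.671875.
T_4 = -4227.65625.
M_4 − T_4 = 83.984375.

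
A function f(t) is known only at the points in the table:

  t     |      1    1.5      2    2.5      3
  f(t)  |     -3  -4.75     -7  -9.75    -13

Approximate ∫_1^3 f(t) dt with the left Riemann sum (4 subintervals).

-12.25

Δt = 0.5.
Sum = 0.5·[(-3) + (-4.75) + (-7) + (-9.75)] = -12.25.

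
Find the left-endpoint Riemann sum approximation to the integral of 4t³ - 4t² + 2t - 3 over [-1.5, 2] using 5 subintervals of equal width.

-29.19

Δt = (2 − (-1.5))/5 = 0.7.
Left endpoints: -1.5, -0.8, -0.1, 0.6, 1.3.
f(-1.5) = -28.5, f(-0.8) = -9.208, f(-0.1) = -3.244, f(0.6) = -2.376, f(1.3) = 1.628.
Sum = Δt · [f(-1.5) + f(-0.8) + f(-0.1) + f(0.6) + f(1.3)].
Sum = -29.19.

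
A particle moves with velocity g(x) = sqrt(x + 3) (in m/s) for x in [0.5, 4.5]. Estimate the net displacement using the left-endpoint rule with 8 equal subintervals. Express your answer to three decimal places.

Δx = (4.5 − 0.5)/8 = 0.5.
Left endpoints: 0.5, 1, 1.5, 2, 2.5, 3, 3.5, 4.
g(0.5) ≈ 1.871, g(1) ≈ 2.000, g(1.5) ≈ 2.121, g(2) ≈ 2.236, g(2.5) ≈ 2.345, g(3) ≈ 2.449, g(3.5) ≈ 2.550, g(4) ≈ 2.646.
Sum = Δx · [g(0.5) + g(1) + g(1.5) + ...].
Sum ≈ 9.109.

9.109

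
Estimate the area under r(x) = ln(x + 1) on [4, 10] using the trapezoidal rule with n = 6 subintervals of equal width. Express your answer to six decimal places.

Δx = (10 − 4)/6 = 1.
r(4) ≈ 1.609438, r(5) ≈ 1.791759, r(6) ≈ 1.945910, r(7) ≈ 2.079442, r(8) ≈ 2.197225, r(9) ≈ 2.302585, r(10) ≈ 2.397895.
T_6 = (Δx/2)·[r(x_0) + 2r(x_1) + ... + 2r(x_{5}) + r(x_6)].
Sum ≈ 12.320587.

12.320587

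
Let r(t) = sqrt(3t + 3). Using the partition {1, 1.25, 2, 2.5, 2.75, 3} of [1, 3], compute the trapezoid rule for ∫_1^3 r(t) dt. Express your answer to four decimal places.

Subinterval widths: 0.25, 0.75, 0.5, 0.25, 0.25.
r(1) ≈ 2.4495, r(1.25) ≈ 2.5981, r(2) ≈ 3.0000, r(2.5) ≈ 3.2404, r(2.75) ≈ 3.3541, r(3) ≈ 3.4641.
On each subinterval the trapezoid contributes (Δt_i/2)·[r(t_{i-1}) + r(t_i)].
Sum ≈ 5.9669.

5.9669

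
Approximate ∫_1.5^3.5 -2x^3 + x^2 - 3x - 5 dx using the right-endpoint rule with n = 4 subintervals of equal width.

-104.25

Δx = (3.5 − 1.5)/4 = 0.5.
Right endpoints: 2, 2.5, 3, 3.5.
f(2) = -23, f(2.5) = -37.5, f(3) = -59, f(3.5) = -89.
Sum = Δx · [f(2) + f(2.5) + f(3) + f(3.5)].
Sum = -104.25.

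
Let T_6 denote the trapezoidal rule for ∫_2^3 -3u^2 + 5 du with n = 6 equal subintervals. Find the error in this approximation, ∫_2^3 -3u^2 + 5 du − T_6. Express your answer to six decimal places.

0.013889

Exact integral: ∫_2^3 f(u) du = -14.
T_6 ≈ -14.01388889.
Error ≈ -14 − (-14.01388889) ≈ 0.013889.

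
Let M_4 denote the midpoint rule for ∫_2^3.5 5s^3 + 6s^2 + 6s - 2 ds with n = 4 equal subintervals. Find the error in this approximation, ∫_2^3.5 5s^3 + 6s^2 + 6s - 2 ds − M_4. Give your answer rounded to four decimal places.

0.8306

Exact integral: ∫_2^3.5 f(s) ds = 259.078125.
M_4 ≈ 258.247559.
Error ≈ 259.078125 − 258.247559 ≈ 0.8306.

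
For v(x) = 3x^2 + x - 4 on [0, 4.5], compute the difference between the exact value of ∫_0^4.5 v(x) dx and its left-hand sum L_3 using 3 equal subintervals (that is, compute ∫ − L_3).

Exact integral: ∫_0^4.5 v(x) dx = 83.25.
L_3 = 39.375.
Error = 83.25 − 39.375 = 43.875.

43.875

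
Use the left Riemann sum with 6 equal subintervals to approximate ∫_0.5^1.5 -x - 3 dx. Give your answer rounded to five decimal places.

Δx = (1.5 − 0.5)/6 = 1/6.
Left endpoints: 0.5, 2/3, 5/6, 1, 7/6, 4/3.
f(0.5) = -3.5, f(2/3) = -11/3, f(5/6) = -23/6, f(1) = -4, f(7/6) = -25/6, f(4/3) = -13/3.
Sum = Δx · [f(0.5) + f(2/3) + f(5/6) + ...].
Sum ≈ -3.91667.

-3.91667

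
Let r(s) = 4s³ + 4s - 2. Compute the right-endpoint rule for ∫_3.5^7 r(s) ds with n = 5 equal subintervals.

2760.52

Δs = (7 − 3.5)/5 = 0.7.
Right endpoints: 4.2, 4.9, 5.6, 6.3, 7.
r(4.2) = 311.152, r(4.9) = 488.196, r(5.6) = 722.864, r(6.3) = 1023.388, r(7) = 1398.
Sum = Δs · [r(4.2) + r(4.9) + r(5.6) + r(6.3) + r(7)].
Sum = 2760.52.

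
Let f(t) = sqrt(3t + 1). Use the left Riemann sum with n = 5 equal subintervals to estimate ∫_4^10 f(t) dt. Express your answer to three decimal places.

Δt = (10 − 4)/5 = 1.2.
Left endpoints: 4, 5.2, 6.4, 7.6, 8.8.
f(4) ≈ 3.606, f(5.2) ≈ 4.074, f(6.4) ≈ 4.494, f(7.6) ≈ 4.879, f(8.8) ≈ 5.235.
Sum = Δt · [f(4) + f(5.2) + f(6.4) + f(7.6) + f(8.8)].
Sum ≈ 26.745.

26.745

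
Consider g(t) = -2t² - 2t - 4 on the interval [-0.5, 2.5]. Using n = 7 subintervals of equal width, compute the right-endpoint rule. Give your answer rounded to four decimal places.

-32.5408

Δt = (2.5 − (-0.5))/7 = 3/7.
Right endpoints: -1/14, 5/14, 11/14, 17/14, 23/14, 29/14, 2.5.
g(-1/14) = -379/98, g(5/14) = -487/98, g(11/14) = -667/98, g(17/14) = -919/98, g(23/14) = -1243/98, g(29/14) = -1639/98, g(2.5) = -21.5.
Sum = Δt · [g(-1/14) + g(5/14) + g(11/14) + ...].
Sum ≈ -32.5408.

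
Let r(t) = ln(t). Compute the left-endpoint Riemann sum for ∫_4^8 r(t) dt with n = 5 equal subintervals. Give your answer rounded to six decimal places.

6.806445

Δt = (8 − 4)/5 = 0.8.
Left endpoints: 4, 4.8, 5.6, 6.4, 7.2.
r(4) ≈ 1.386294, r(4.8) ≈ 1.568616, r(5.6) ≈ 1.722767, r(6.4) ≈ 1.856298, r(7.2) ≈ 1.974081.
Sum = Δt · [r(4) + r(4.8) + r(5.6) + r(6.4) + r(7.2)].
Sum ≈ 6.806445.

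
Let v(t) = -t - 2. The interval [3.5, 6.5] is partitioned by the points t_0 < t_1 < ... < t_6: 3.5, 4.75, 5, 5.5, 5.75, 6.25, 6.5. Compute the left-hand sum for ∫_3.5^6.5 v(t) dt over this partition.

Subinterval widths: 1.25, 0.25, 0.5, 0.25, 0.5, 0.25.
Left endpoints: 3.5, 4.75, 5, 5.5, 5.75, 6.25.
v(3.5) = -5.5, v(4.75) = -6.75, v(5) = -7, v(5.5) = -7.5, v(5.75) = -7.75, v(6.25) = -8.25.
Sum = Σ Δt_i · v(t_i).
Sum = -19.875.

-19.875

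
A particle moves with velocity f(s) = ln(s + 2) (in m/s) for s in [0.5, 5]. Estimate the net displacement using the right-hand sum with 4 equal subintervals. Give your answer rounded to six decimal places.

7.382942

Δs = (5 − 0.5)/4 = 1.125.
Right endpoints: 1.625, 2.75, 3.875, 5.
f(1.625) ≈ 1.287854, f(2.75) ≈ 1.558145, f(3.875) ≈ 1.770706, f(5) ≈ 1.945910.
Sum = Δs · [f(1.625) + f(2.75) + f(3.875) + f(5)].
Sum ≈ 7.382942.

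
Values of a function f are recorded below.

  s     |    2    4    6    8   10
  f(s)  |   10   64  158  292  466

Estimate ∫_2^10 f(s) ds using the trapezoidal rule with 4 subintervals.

Δs = 2.
T_4 = (2/2)·[10 + 2·64 + 2·158 + 2·292 + 466] = 1504.

1504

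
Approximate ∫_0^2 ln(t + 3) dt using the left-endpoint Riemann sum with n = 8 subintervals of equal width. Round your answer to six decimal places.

2.686805

Δt = (2 − 0)/8 = 0.25.
Left endpoints: 0, 0.25, 0.5, 0.75, 1, 1.25, 1.5, 1.75.
f(0) ≈ 1.098612, f(0.25) ≈ 1.178655, f(0.5) ≈ 1.252763, f(0.75) ≈ 1.321756, f(1) ≈ 1.386294, f(1.25) ≈ 1.446919, f(1.5) ≈ 1.504077, f(1.75) ≈ 1.558145.
Sum = Δt · [f(0) + f(0.25) + f(0.5) + ...].
Sum ≈ 2.686805.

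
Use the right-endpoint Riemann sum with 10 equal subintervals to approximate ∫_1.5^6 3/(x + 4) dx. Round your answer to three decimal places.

Δx = (6 − 1.5)/10 = 0.45.
Right endpoints: 1.95, 2.4, 2.85, 3.3, 3.75, 4.2, 4.65, 5.1, 5.55, 6.
f(1.95) = 60/119, f(2.4) = 0.46875, f(2.85) = 60/137, f(3.3) = 30/73, f(3.75) = 12/31, f(4.2) = 15/41, f(4.65) = 60/173, f(5.1) = 30/91, f(5.55) = 60/191, f(6) = 0.3.
Sum = Δx · [f(1.95) + f(2.4) + f(2.85) + ...].
Sum ≈ 1.739.

1.739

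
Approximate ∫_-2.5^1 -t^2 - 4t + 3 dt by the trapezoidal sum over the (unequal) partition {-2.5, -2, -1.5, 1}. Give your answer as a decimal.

12.8125

Subinterval widths: 0.5, 0.5, 2.5.
f(-2.5) = 6.75, f(-2) = 7, f(-1.5) = 6.75, f(1) = -2.
On each subinterval the trapezoid contributes (Δt_i/2)·[f(t_{i-1}) + f(t_i)].
Sum = 12.8125.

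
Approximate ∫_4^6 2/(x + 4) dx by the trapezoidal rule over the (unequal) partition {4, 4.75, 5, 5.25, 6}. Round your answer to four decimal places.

Subinterval widths: 0.75, 0.25, 0.25, 0.75.
f(4) = 0.25, f(4.75) = 8/35, f(5) = 2/9, f(5.25) = 8/37, f(6) = 0.2.
On each subinterval the trapezoid contributes (Δx_i/2)·[f(x_{i-1}) + f(x_i)].
Sum ≈ 0.4467.

0.4467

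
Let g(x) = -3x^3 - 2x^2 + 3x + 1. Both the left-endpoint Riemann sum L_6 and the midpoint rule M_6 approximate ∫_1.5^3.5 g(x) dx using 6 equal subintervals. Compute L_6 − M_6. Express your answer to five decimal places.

20.72222

L_6 ≈ -96.9074074.
M_6 ≈ -117.6296296.
L_6 − M_6 ≈ 20.72222.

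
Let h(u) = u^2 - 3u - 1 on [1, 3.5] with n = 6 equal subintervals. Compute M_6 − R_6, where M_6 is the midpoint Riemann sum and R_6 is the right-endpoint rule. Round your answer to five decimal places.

M_6 ≈ -5.4528356.
R_6 ≈ -4.5630787.
M_6 − R_6 ≈ -0.88976.

-0.88976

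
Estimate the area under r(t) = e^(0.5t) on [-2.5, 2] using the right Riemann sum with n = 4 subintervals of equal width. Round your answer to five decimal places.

6.35900

Δt = (2 − (-2.5))/4 = 1.125.
Right endpoints: -1.375, -0.25, 0.875, 2.
r(-1.375) ≈ 0.50283, r(-0.25) ≈ 0.88250, r(0.875) ≈ 1.54883, r(2) ≈ 2.71828.
Sum = Δt · [r(-1.375) + r(-0.25) + r(0.875) + r(2)].
Sum ≈ 6.35900.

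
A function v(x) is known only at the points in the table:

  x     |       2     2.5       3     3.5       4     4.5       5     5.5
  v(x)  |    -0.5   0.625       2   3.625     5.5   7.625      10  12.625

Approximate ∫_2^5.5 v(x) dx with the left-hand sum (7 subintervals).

Δx = 0.5.
Sum = 0.5·[(-0.5) + 0.625 + 2 + 3.625 + 5.5 + 7.625 + 10] = 14.4375.

14.4375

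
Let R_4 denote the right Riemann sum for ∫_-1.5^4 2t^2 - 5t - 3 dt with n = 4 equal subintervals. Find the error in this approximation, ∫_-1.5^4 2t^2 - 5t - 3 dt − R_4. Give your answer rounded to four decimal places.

-3.4661

Exact integral: ∫_-1.5^4 f(t) dt ≈ -5.958333.
R_4 = -2.4921875.
Error ≈ -5.958333 − (-2.4921875) ≈ -3.4661.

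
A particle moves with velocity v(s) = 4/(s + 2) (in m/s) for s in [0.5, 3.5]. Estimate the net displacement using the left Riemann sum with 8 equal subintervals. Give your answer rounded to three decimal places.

3.323

Δs = (3.5 − 0.5)/8 = 0.375.
Left endpoints: 0.5, 0.875, 1.25, 1.625, 2, 2.375, 2.75, 3.125.
v(0.5) = 1.6, v(0.875) = 32/23, v(1.25) = 16/13, v(1.625) = 32/29, v(2) = 1, v(2.375) = 32/35, v(2.75) = 16/19, v(3.125) = 32/41.
Sum = Δs · [v(0.5) + v(0.875) + v(1.25) + ...].
Sum ≈ 3.323.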